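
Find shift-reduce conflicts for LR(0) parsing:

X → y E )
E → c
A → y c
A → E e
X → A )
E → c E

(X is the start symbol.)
Yes — I4: [E → c .] vs [E → . c]; I7: [A → y c .] vs [E → . c]

Augment with X' → X and build the canonical LR(0) collection (I0 = CLOSURE({[X' → . X]}), then GOTO on every symbol after a dot until no new states appear). It has 12 states:
  I0: { [A → . E e], [A → . y c], [E → . c E], [E → . c], [X → . A )], [X → . y E )], [X' → . X] }  — shift
  I1: { [X → A . )] }  — shift
  I2: { [A → E . e] }  — shift
  I3: { [X' → X .] }  — accept
  I4: { [E → . c E], [E → . c], [E → c . E], [E → c .] }  — shift, reduce
  I5: { [A → y . c], [E → . c E], [E → . c], [X → y . E )] }  — shift
  I6: { [X → y E . )] }  — shift
  I7: { [A → y c .], [E → . c E], [E → . c], [E → c . E], [E → c .] }  — shift, 2 reduces
  I8: { [E → c E .] }  — reduce
  I9: { [X → y E ) .] }  — reduce
  I10: { [A → E e .] }  — reduce
  I11: { [X → A ) .] }  — reduce

I4 contains reduce item [E → c .] and shift items [E → . c], [E → . c E] — shift-reduce conflict.
I7 contains reduce items [A → y c .], [E → c .] and shift items [E → . c], [E → . c E] — shift-reduce conflict.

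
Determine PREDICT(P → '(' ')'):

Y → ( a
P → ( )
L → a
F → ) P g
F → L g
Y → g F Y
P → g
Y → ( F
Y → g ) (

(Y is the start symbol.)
PREDICT(P → '(' ')') = (FIRST(RHS) \ {ε}) ∪ (FOLLOW(P) if ε ∈ FIRST(RHS), i.e. RHS ⇒* ε)
FIRST('(' ')') = { '(' }
ε ∉ FIRST('(' ')'), so FOLLOW(P) is not added.
PREDICT(P → '(' ')') = { '(' }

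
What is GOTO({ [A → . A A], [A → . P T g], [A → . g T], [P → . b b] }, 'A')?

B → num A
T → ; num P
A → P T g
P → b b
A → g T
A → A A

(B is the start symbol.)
GOTO(I, 'A') = CLOSURE({ [A → αX.β] : [A → α.Xβ] ∈ I, X = 'A' })

Items with dot before 'A', with the dot advanced:
  [A → . A A] → [A → A . A]
Closure of the advanced items:
  [A → A . A] has the dot before A: add [A → . P T g], [A → . g T], [A → . A A]
  [A → . P T g] has the dot before P: add [P → . b b]

GOTO = { [A → . A A], [A → . P T g], [A → . g T], [A → A . A], [P → . b b] }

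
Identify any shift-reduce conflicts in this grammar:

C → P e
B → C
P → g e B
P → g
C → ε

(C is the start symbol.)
Augment with C' → C and build the canonical LR(0) collection (I0 = CLOSURE({[C' → . C]}), then GOTO on every symbol after a dot until no new states appear). It has 8 states:
  I0: { [C → . P e], [C → .], [C' → . C], [P → . g e B], [P → . g] }  — shift, reduce
  I1: { [C' → C .] }  — accept
  I2: { [C → P . e] }  — shift
  I3: { [P → g . e B], [P → g .] }  — shift, reduce
  I4: { [B → . C], [C → . P e], [C → .], [P → . g e B], [P → . g], [P → g e . B] }  — shift, reduce
  I5: { [P → g e B .] }  — reduce
  I6: { [B → C .] }  — reduce
  I7: { [C → P e .] }  — reduce

I0 contains reduce item [C → .] and shift items [P → . g], [P → . g e B] — shift-reduce conflict.
I3 contains reduce item [P → g .] and shift item [P → g . e B] — shift-reduce conflict.
I4 contains reduce item [C → .] and shift items [P → . g], [P → . g e B] — shift-reduce conflict.

Answer: Yes — I0: [C → .] vs [P → . g]; I3: [P → g .] vs [P → g . e B]; I4: [C → .] vs [P → . g]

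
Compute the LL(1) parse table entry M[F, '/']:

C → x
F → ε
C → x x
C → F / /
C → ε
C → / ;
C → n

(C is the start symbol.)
F → ε

To find M[F, '/'], we find productions for F where '/' is in the predict set (PREDICT(N → α) = (FIRST(α) \ {ε}) ∪ (FOLLOW(N) if α ⇒* ε)).

Relevant sets:
  FOLLOW(F) = { '/' }

F → ε: PREDICT = { '/' }
  '/' is in predict set, so this production goes in M[F, '/']

M[F, '/'] = F → ε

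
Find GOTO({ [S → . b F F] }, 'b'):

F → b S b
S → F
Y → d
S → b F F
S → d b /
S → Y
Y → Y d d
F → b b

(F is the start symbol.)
{ [F → . b S b], [F → . b b], [S → b . F F] }

GOTO(I, 'b') = CLOSURE({ [A → αX.β] : [A → α.Xβ] ∈ I, X = 'b' })

Items with dot before 'b', with the dot advanced:
  [S → . b F F] → [S → b . F F]
Closure of the advanced items:
  [S → b . F F] has the dot before F: add [F → . b S b], [F → . b b]

GOTO = { [F → . b S b], [F → . b b], [S → b . F F] }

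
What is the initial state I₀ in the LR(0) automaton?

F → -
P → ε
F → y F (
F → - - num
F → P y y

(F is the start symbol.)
{ [F → . - - num], [F → . -], [F → . P y y], [F → . y F (], [F' → . F], [P → .] }

First, augment the grammar with F' → F
I₀ = CLOSURE({ [F' → . F] }):
  [F' → . F] has the dot before F: add [F → . -], [F → . y F (], [F → . - - num], [F → . P y y]
  [F → . P y y] has the dot before P: add [P → .]
No further items can be added.

I₀ = { [F → . - - num], [F → . -], [F → . P y y], [F → . y F (], [F' → . F], [P → .] }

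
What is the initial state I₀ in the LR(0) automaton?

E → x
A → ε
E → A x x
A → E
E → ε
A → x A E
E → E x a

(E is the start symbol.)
First, augment the grammar with E' → E
I₀ = CLOSURE({ [E' → . E] }):
  [E' → . E] has the dot before E: add [E → . x], [E → . A x x], [E → .], [E → . E x a]
  [E → . A x x] has the dot before A: add [A → .], [A → . E], [A → . x A E]
No further items can be added.

I₀ = { [A → . E], [A → . x A E], [A → .], [E → . A x x], [E → . E x a], [E → . x], [E → .], [E' → . E] }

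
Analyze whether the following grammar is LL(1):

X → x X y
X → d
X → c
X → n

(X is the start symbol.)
Yes, the grammar is LL(1).

A grammar is LL(1) if for each non-terminal N with multiple productions, the predict sets of those productions are pairwise disjoint, where PREDICT(N → α) = (FIRST(α) \ {ε}) ∪ (FOLLOW(N) if α ⇒* ε).

For X:
  PREDICT(X → x X y) = { 'x' }
  PREDICT(X → d) = { 'd' }
  PREDICT(X → c) = { 'c' }
  PREDICT(X → n) = { 'n' }

All predict sets are disjoint. The grammar IS LL(1).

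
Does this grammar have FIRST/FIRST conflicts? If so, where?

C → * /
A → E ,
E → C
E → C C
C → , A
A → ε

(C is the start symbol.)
A FIRST/FIRST conflict occurs when two productions N → α and N → β for the same non-terminal have FIRST(α) ∩ FIRST(β) ≠ ∅ (with ε ∈ FIRST of a nullable right-hand side, so two nullable alternatives also conflict).

FIRST sets of the non-terminals at (or reachable through a nullable prefix from) the front of some alternative:
  FIRST(E) = { '*', ',' }
  FIRST(C) = { '*', ',' }

Productions for C:
  C → * /: FIRST = { '*' }
  C → , A: FIRST = { ',' }
Productions for A:
  A → E ,: FIRST = { '*', ',' }
  A → ε: FIRST = { ε }
Productions for E:
  E → C: FIRST = { '*', ',' }
  E → C C: FIRST = { '*', ',' }

Conflict for E: E → C and E → C C
  Overlap: { '*', ',' }

Answer: Yes. E → C / E → C C on { '*', ',' }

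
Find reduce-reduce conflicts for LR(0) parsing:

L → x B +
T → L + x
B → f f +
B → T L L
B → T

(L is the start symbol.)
Augment with L' → L and build the canonical LR(0) collection (I0 = CLOSURE({[L' → . L]}), then GOTO on every symbol after a dot until no new states appear). It has 14 states:
  I0: { [L → . x B +], [L' → . L] }  — shift
  I1: { [L' → L .] }  — accept
  I2: { [B → . T L L], [B → . T], [B → . f f +], [L → . x B +], [L → x . B +], [T → . L + x] }  — shift
  I3: { [L → x B . +] }  — shift
  I4: { [T → L . + x] }  — shift
  I5: { [B → T . L L], [B → T .], [L → . x B +] }  — shift, reduce
  I6: { [B → f . f +] }  — shift
  I7: { [B → f f . +] }  — shift
  I8: { [B → f f + .] }  — reduce
  I9: { [B → T L . L], [L → . x B +] }  — shift
  I10: { [B → T L L .] }  — reduce
  I11: { [T → L + . x] }  — shift
  I12: { [T → L + x .] }  — reduce
  I13: { [L → x B + .] }  — reduce

No state contains more than one complete item.

Answer: No reduce-reduce conflicts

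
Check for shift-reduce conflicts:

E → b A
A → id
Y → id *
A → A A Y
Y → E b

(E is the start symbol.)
Yes — I3: [E → b A .] vs [A → . id]; I8: [A → id .] vs [Y → id . *]

A shift-reduce conflict occurs when an LR(0) state has both:
  - a complete (reduce) item [A → α .] (dot at the end), and
  - a shift item [B → β . c γ] (dot before a terminal).

Augment with E' → E and build the canonical LR(0) collection (I0 = CLOSURE({[E' → . E]}), then GOTO on every symbol after a dot until no new states appear). It has 11 states:
  I0: { [E → . b A], [E' → . E] }  — shift
  I1: { [E' → E .] }  — accept
  I2: { [A → . A A Y], [A → . id], [E → b . A] }  — shift
  I3: { [A → . A A Y], [A → . id], [A → A . A Y], [E → b A .] }  — shift, reduce
  I4: { [A → id .] }  — reduce
  I5: { [A → . A A Y], [A → . id], [A → A . A Y], [A → A A . Y], [E → . b A], [Y → . E b], [Y → . id *] }  — shift
  I6: { [Y → E . b] }  — shift
  I7: { [A → A A Y .] }  — reduce
  I8: { [A → id .], [Y → id . *] }  — shift, reduce
  I9: { [Y → id * .] }  — reduce
  I10: { [Y → E b .] }  — reduce

I3 contains reduce item [E → b A .] and shift item [A → . id] — shift-reduce conflict.
I8 contains reduce item [A → id .] and shift item [Y → id . *] — shift-reduce conflict.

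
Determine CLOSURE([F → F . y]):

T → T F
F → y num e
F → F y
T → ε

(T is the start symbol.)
Start with: [F → F . y]
The dot precedes the terminal y, so nothing is added.

CLOSURE = { [F → F . y] }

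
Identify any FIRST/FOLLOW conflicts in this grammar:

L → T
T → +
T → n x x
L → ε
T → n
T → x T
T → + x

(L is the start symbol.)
A FIRST/FOLLOW conflict occurs when a non-terminal N has a nullable alternative N → β (β ⇒* ε) and another alternative N → α with FIRST(α) ∩ FOLLOW(N) ≠ ∅: on such a lookahead the parser cannot decide between expanding α and letting N vanish via β.

Nullable non-terminals: L.
FIRST sets used below: FIRST(T) = { '+', 'n', 'x' }

L: nullable alternative(s) L → ε; FOLLOW(L) = { $ }
  L → T: FIRST \ {ε} = { '+', 'n', 'x' } — disjoint from FOLLOW(L)
  L → ε: FIRST \ {ε} = { } — this is the only nullable alternative, skip

T has no nullable alternative, so no FIRST/FOLLOW check is needed there.

No FIRST/FOLLOW conflicts found.

Answer: No FIRST/FOLLOW conflicts.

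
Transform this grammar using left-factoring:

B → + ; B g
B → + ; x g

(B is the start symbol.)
Left-factoring transforms A → αβ₁ | αβ₂ into A → αA' and A' → β₁ | β₂
(α is the longest common prefix among the alternatives). Repeat until
no nonterminal has two alternatives with a common prefix.

Round 1: B has alternatives sharing prefix '+ ;'. Introduce B': B → + ; B'
  Add: B' → B g
  Add: B' → x g

No remaining common prefixes — done.

Resulting grammar:
B → + ; B'
B' → B g
B' → x g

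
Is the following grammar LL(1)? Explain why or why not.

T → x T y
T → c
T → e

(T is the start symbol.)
For T:
  PREDICT(T → x T y) = { 'x' }
  PREDICT(T → c) = { 'c' }
  PREDICT(T → e) = { 'e' }

All predict sets are disjoint. The grammar IS LL(1).

Answer: Yes, the grammar is LL(1).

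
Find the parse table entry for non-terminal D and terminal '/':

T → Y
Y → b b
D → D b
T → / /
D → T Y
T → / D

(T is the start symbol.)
D → D b, D → T Y

To find M[D, '/'], we find productions for D where '/' is in the predict set (PREDICT(N → α) = (FIRST(α) \ {ε}) ∪ (FOLLOW(N) if α ⇒* ε)).

Relevant sets:
  FIRST(D) = { '/', 'b' }
  FIRST(T) = { '/', 'b' }

D → D b: PREDICT = { '/', 'b' }
  '/' is in predict set, so this production goes in M[D, '/']
D → T Y: PREDICT = { '/', 'b' }
  '/' is in predict set, so this production goes in M[D, '/']

M[D, '/'] = D → D b, D → T Y  (a multiply-defined cell — the grammar is not LL(1))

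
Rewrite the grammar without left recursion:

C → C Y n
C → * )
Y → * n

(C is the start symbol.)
C is directly left-recursive. The standard transformation for
  A → A α₁ | ... | A α_m | β₁ | ... | β_n
is
  A  → β₁ A' | ... | β_n A'
  A' → α₁ A' | ... | α_m A' | ε

C → * ) becomes C → * ) C'
C → C Y n becomes C' → Y n C'
Add C' → ε

Productions for other non-terminals are unchanged:
  Y → * n

Resulting grammar:
C → * ) C'
C' → Y n C'
C' → ε
Y → * n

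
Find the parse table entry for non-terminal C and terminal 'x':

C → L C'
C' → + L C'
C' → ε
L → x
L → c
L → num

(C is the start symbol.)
C → L C'

To find M[C, 'x'], we find productions for C where 'x' is in the predict set (PREDICT(N → α) = (FIRST(α) \ {ε}) ∪ (FOLLOW(N) if α ⇒* ε)).

Relevant sets:
  FIRST(L) = { 'c', 'num', 'x' }

C → L C': PREDICT = { 'c', 'num', 'x' }
  'x' is in predict set, so this production goes in M[C, 'x']

M[C, 'x'] = C → L C'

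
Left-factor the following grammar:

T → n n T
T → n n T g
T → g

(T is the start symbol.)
T → n n T T'
T' → ε
T' → g
T → g

Left-factoring transforms A → αβ₁ | αβ₂ into A → αA' and A' → β₁ | β₂
(α is the longest common prefix among the alternatives). Repeat until
no nonterminal has two alternatives with a common prefix.

Round 1: T has alternatives sharing prefix 'n n T'. Introduce T': T → n n T T'
  Add: T' → ε
  Add: T' → g

No remaining common prefixes — done.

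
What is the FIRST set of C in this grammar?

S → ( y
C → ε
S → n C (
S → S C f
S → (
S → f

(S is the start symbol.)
To compute FIRST(C), examine every production with C on the left-hand side, reading each right-hand side left to right until a non-nullable symbol is reached.

From C → ε:
  - ε-production, so ε ∈ FIRST(C)

Collecting: FIRST(C) = { ε }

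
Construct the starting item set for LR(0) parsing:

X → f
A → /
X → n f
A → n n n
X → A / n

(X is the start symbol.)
{ [A → . /], [A → . n n n], [X → . A / n], [X → . f], [X → . n f], [X' → . X] }

First, augment the grammar with X' → X
I₀ = CLOSURE({ [X' → . X] }):
  [X' → . X] has the dot before X: add [X → . f], [X → . n f], [X → . A / n]
  [X → . A / n] has the dot before A: add [A → . /], [A → . n n n]
No further items can be added.

I₀ = { [A → . /], [A → . n n n], [X → . A / n], [X → . f], [X → . n f], [X' → . X] }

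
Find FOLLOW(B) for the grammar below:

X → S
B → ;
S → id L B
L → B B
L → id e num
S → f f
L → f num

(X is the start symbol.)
In S → id L B: B is at the end, add FOLLOW(S)
In L → B B: B is followed by B, add FIRST(B) \ {ε} = { ';' }
In L → B B: B is at the end, add FOLLOW(L)

The FOLLOW sets referred to above (computed the same way, to a fixed point):
  FOLLOW(S) = { $ }
  FOLLOW(L) = { ';' }

Taking the union: FOLLOW(B) = { $, ';' }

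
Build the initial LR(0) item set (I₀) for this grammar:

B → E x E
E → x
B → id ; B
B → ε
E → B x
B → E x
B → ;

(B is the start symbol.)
First, augment the grammar with B' → B
I₀ = CLOSURE({ [B' → . B] }):
  [B' → . B] has the dot before B: add [B → . E x E], [B → . id ; B], [B → .], [B → . E x], [B → . ;]
  [B → . E x E] has the dot before E: add [E → . x], [E → . B x]
No further items can be added.

I₀ = { [B → . ;], [B → . E x E], [B → . E x], [B → . id ; B], [B → .], [B' → . B], [E → . B x], [E → . x] }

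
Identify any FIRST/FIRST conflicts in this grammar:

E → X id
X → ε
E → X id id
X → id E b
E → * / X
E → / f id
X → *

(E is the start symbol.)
Yes. E → X id / E → X id id on { '*', 'id' }; E → X id / E → '*' '/' X on { '*' }; E → X id id / E → '*' '/' X on { '*' }

A FIRST/FIRST conflict occurs when two productions N → α and N → β for the same non-terminal have FIRST(α) ∩ FIRST(β) ≠ ∅ (with ε ∈ FIRST of a nullable right-hand side, so two nullable alternatives also conflict).

FIRST sets of the non-terminals at (or reachable through a nullable prefix from) the front of some alternative:
  FIRST(X) = { '*', 'id', ε }

Productions for E:
  E → X id: FIRST = { '*', 'id' }
  E → X id id: FIRST = { '*', 'id' }
  E → * / X: FIRST = { '*' }
  E → / f id: FIRST = { '/' }
Productions for X:
  X → ε: FIRST = { ε }
  X → id E b: FIRST = { 'id' }
  X → *: FIRST = { '*' }

Conflict for E: E → X id and E → X id id
  Overlap: { '*', 'id' }
Conflict for E: E → X id and E → * / X
  Overlap: { '*' }
Conflict for E: E → X id id and E → * / X
  Overlap: { '*' }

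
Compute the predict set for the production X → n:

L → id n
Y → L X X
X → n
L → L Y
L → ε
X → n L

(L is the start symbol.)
{ 'n' }

PREDICT(X → n) = (FIRST(RHS) \ {ε}) ∪ (FOLLOW(X) if ε ∈ FIRST(RHS), i.e. RHS ⇒* ε)
FIRST(n) = { 'n' }
ε ∉ FIRST(n), so FOLLOW(X) is not added.
PREDICT(X → n) = { 'n' }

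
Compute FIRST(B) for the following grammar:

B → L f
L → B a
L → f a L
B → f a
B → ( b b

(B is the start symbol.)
{ '(', 'f' }

To compute FIRST(B), examine every production with B on the left-hand side, reading each right-hand side left to right until a non-nullable symbol is reached.

FIRST sets of the other non-terminals involved (by the same procedure, iterated to a fixed point):
  FIRST(L) = { '(', 'f' }

From B → L f:
  - L is a non-terminal: add FIRST(L) \ {ε} = { '(', 'f' }
    L is not nullable, so stop
From B → f a:
  - f is a terminal: add 'f' and stop
From B → ( b b:
  - '(' is a terminal: add '(' and stop

Collecting: FIRST(B) = { '(', 'f' }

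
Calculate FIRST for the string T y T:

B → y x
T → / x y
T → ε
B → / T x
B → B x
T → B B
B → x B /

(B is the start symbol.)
FIRST sets of the non-terminals involved (from the grammar, by fixed-point iteration):
  FIRST(T) = { '/', 'x', 'y', ε }

To compute FIRST(T y T), process the symbols left to right:
Symbol T is a non-terminal. Add FIRST(T) \ {ε} = { '/', 'x', 'y' }
T is nullable (ε ∈ FIRST(T)), continue to the next symbol.
Symbol y is a terminal. Add 'y' and stop.
FIRST(T y T) = { '/', 'x', 'y' }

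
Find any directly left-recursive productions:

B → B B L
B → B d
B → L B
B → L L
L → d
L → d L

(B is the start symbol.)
B → B B L: LEFT RECURSIVE (starts with B)
B → B d: LEFT RECURSIVE (starts with B)
B → L B: starts with L
B → L L: starts with L
L → d: starts with d
L → d L: starts with d

The grammar has direct left recursion on: B.

Answer: Yes, B is left-recursive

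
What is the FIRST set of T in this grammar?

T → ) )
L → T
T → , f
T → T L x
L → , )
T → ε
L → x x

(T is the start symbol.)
FIRST sets of the other non-terminals involved (by the same procedure, iterated to a fixed point):
  FIRST(L) = { ')', ',', 'x', ε }

From T → ) ):
  - ')' is a terminal: add ')' and stop
From T → , f:
  - ',' is a terminal: add ',' and stop
From T → T L x:
  - T is the symbol being defined: contributes nothing new
    T is nullable, so continue to the next symbol
  - L is a non-terminal: add FIRST(L) \ {ε} = { ')', ',', 'x' }
    L is nullable, so continue to the next symbol
  - x is a terminal: add 'x' and stop
From T → ε:
  - ε-production, so ε ∈ FIRST(T)

Collecting: FIRST(T) = { ')', ',', 'x', ε }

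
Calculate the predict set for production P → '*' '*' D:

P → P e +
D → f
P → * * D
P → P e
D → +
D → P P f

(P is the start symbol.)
{ '*' }

PREDICT(P → '*' '*' D) = (FIRST(RHS) \ {ε}) ∪ (FOLLOW(P) if ε ∈ FIRST(RHS), i.e. RHS ⇒* ε)
FIRST('*' '*' D) = { '*' }
ε ∉ FIRST('*' '*' D), so FOLLOW(P) is not added.
PREDICT(P → '*' '*' D) = { '*' }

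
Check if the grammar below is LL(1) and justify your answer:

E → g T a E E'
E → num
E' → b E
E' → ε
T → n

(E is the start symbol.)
Relevant sets:
  FOLLOW(E') = { $, 'b' }

For E:
  PREDICT(E → g T a E E') = { 'g' }
  PREDICT(E → num) = { 'num' }
For E':
  PREDICT(E' → b E) = { 'b' }
  PREDICT(E' → ε) = { $, 'b' }
T has a single production, so nothing to check there.

Conflict found: Predict set conflict for E': { 'b' }
The grammar is NOT LL(1).

Answer: No. Predict set conflict for E': { 'b' }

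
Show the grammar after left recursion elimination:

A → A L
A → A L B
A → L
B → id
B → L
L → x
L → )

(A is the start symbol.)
A is directly left-recursive. The standard transformation for
  A → A α₁ | ... | A α_m | β₁ | ... | β_n
is
  A  → β₁ A' | ... | β_n A'
  A' → α₁ A' | ... | α_m A' | ε

A → L becomes A → L A'
A → A L becomes A' → L A'
A → A L B becomes A' → L B A'
Add A' → ε

Productions for other non-terminals are unchanged:
  B → id
  B → L
  L → x
  L → )

Resulting grammar:
A → L A'
A' → L A'
A' → L B A'
A' → ε
B → id
B → L
L → x
L → )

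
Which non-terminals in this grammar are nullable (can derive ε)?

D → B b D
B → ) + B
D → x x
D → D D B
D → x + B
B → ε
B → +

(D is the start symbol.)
{ 'B' }

A non-terminal is nullable if it can derive ε (the empty string): either it has an ε-production, or it has a production whose right-hand side consists entirely of nullable non-terminals.

ε-productions: B → ε
So B is immediately nullable.
No further non-terminal can be added: every production for the remaining non-terminals contains a terminal or a non-nullable non-terminal.
Nullable = { 'B' }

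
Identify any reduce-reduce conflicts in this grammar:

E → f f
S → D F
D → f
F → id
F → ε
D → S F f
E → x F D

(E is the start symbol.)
Yes — I6: [E → x F D .] vs [F → .]

A reduce-reduce conflict occurs when an LR(0) state has two complete items [A → α .] and [B → β .] — both call for a reduction, and with no lookahead the parser cannot choose between them.

Augment with E' → E and build the canonical LR(0) collection (I0 = CLOSURE({[E' → . E]}), then GOTO on every symbol after a dot until no new states appear). It has 13 states:
  I0: { [E → . f f], [E → . x F D], [E' → . E] }  — shift
  I1: { [E' → E .] }  — accept
  I2: { [E → f . f] }  — shift
  I3: { [E → x . F D], [F → . id], [F → .] }  — shift, reduce
  I4: { [D → . S F f], [D → . f], [E → x F . D], [S → . D F] }  — shift
  I5: { [F → id .] }  — reduce
  I6: { [E → x F D .], [F → . id], [F → .], [S → D . F] }  — shift, 2 reduces
  I7: { [D → S . F f], [F → . id], [F → .] }  — shift, reduce
  I8: { [D → f .] }  — reduce
  I9: { [D → S F . f] }  — shift
  I10: { [D → S F f .] }  — reduce
  I11: { [S → D F .] }  — reduce
  I12: { [E → f f .] }  — reduce

I6 contains complete items [E → x F D .], [F → .] — reduce-reduce conflict.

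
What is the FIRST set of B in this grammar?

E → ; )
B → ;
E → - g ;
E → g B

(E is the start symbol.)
To compute FIRST(B), examine every production with B on the left-hand side, reading each right-hand side left to right until a non-nullable symbol is reached.

From B → ;:
  - ';' is a terminal: add ';' and stop

Collecting: FIRST(B) = { ';' }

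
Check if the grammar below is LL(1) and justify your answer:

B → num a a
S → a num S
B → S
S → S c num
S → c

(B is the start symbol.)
No. Predict set conflict for S: { 'a' }

Relevant sets:
  FIRST(S) = { 'a', 'c' }

For B:
  PREDICT(B → num a a) = { 'num' }
  PREDICT(B → S) = { 'a', 'c' }
For S:
  PREDICT(S → a num S) = { 'a' }
  PREDICT(S → S c num) = { 'a', 'c' }
  PREDICT(S → c) = { 'c' }

Conflict found: Predict set conflict for S: { 'a' }
The grammar is NOT LL(1).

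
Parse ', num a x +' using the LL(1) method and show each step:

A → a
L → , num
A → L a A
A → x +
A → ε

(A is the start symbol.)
LL(1) parsing maintains a stack (initially the start symbol over $) and the input. At each step: if the stack top is a terminal, match it against the current input token; if it is a non-terminal N, replace it with the RHS of M[N, lookahead] (the unique production whose predict set contains the lookahead).

Stack is shown with the top on the left.

Stack        Input          Action
----------------------------------
A $          , num a x + $  output A → L a A
L a A $      , num a x + $  output L → , num
, num a A $  , num a x + $  match ','
num a A $    num a x + $    match 'num'
a A $        a x + $        match 'a'
A $          x + $          output A → x +
x + $        x + $          match 'x'
+ $          + $            match '+'
$            $              accept

The string is accepted.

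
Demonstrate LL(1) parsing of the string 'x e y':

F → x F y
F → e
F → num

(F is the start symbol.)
LL(1) parsing maintains a stack (initially the start symbol over $) and the input. At each step: if the stack top is a terminal, match it against the current input token; if it is a non-terminal N, replace it with the RHS of M[N, lookahead] (the unique production whose predict set contains the lookahead).

Stack is shown with the top on the left.

Stack    Input    Action
------------------------
F $      x e y $  output F → x F y
x F y $  x e y $  match 'x'
F y $    e y $    output F → e
e y $    e y $    match 'e'
y $      y $      match 'y'
$        $        accept

The string is accepted.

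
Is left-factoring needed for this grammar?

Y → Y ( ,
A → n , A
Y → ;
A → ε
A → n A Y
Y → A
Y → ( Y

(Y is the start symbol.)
Left-factoring is needed when two productions for the same non-terminal
share a common prefix on the right-hand side.

Productions for Y:
  Y → Y ( ,
  Y → ;
  Y → A
  Y → ( Y
Productions for A:
  A → n , A
  A → ε
  A → n A Y

Found common prefix 'n' in productions for A

Answer: Yes, A has productions with common prefix 'n'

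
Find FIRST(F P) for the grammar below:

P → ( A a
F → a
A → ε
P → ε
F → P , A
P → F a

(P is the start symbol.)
{ '(', ',', 'a' }

FIRST sets of the non-terminals involved (from the grammar, by fixed-point iteration):
  FIRST(F) = { '(', ',', 'a' }

To compute FIRST(F P), process the symbols left to right:
Symbol F is a non-terminal. Add FIRST(F) \ {ε} = { '(', ',', 'a' }
F is not nullable (ε ∉ FIRST(F)), so stop here.
FIRST(F P) = { '(', ',', 'a' }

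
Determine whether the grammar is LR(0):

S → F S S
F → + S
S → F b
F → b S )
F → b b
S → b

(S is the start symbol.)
A grammar is LR(0) if no state in the canonical LR(0) collection has:
  - both a shift item (dot before a terminal) and a complete item (shift-reduce conflict), or
  - two or more complete items (reduce-reduce conflict; the accept item [S' → S .] counts as a complete item here).

Augment with S' → S and build the canonical LR(0) collection (I0 = CLOSURE({[S' → . S]}), then GOTO on every symbol after a dot until no new states appear). It has 12 states:
  I0: { [F → . + S], [F → . b S )], [F → . b b], [S → . F S S], [S → . F b], [S → . b], [S' → . S] }  — shift
  I1: { [F → + . S], [F → . + S], [F → . b S )], [F → . b b], [S → . F S S], [S → . F b], [S → . b] }  — shift
  I2: { [F → . + S], [F → . b S )], [F → . b b], [S → . F S S], [S → . F b], [S → . b], [S → F . S S], [S → F . b] }  — shift
  I3: { [S' → S .] }  — accept
  I4: { [F → . + S], [F → . b S )], [F → . b b], [F → b . S )], [F → b . b], [S → . F S S], [S → . F b], [S → . b], [S → b .] }  — shift, reduce
  I5: { [F → b S . )] }  — shift
  I6: { [F → . + S], [F → . b S )], [F → . b b], [F → b . S )], [F → b . b], [F → b b .], [S → . F S S], [S → . F b], [S → . b], [S → b .] }  — shift, 2 reduces
  I7: { [F → b S ) .] }  — reduce
  I8: { [F → . + S], [F → . b S )], [F → . b b], [S → . F S S], [S → . F b], [S → . b], [S → F S . S] }  — shift
  I9: { [F → . + S], [F → . b S )], [F → . b b], [F → b . S )], [F → b . b], [S → . F S S], [S → . F b], [S → . b], [S → F b .], [S → b .] }  — shift, 2 reduces
  I10: { [S → F S S .] }  — reduce
  I11: { [F → + S .] }  — reduce

Conflict in state I4:
  Shift-reduce conflict between [S → b .] and [F → . + S]
So the grammar is NOT LR(0).

Answer: No. Shift-reduce conflict between [S → b .] and [F → . + S]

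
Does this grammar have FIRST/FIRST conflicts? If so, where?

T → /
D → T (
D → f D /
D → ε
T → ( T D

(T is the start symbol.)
No FIRST/FIRST conflicts.

A FIRST/FIRST conflict occurs when two productions N → α and N → β for the same non-terminal have FIRST(α) ∩ FIRST(β) ≠ ∅ (with ε ∈ FIRST of a nullable right-hand side, so two nullable alternatives also conflict).

FIRST sets of the non-terminals at (or reachable through a nullable prefix from) the front of some alternative:
  FIRST(T) = { '(', '/' }

Productions for T:
  T → /: FIRST = { '/' }
  T → ( T D: FIRST = { '(' }
Productions for D:
  D → T (: FIRST = { '(', '/' }
  D → f D /: FIRST = { 'f' }
  D → ε: FIRST = { ε }

All alternatives of each non-terminal have pairwise disjoint FIRST sets.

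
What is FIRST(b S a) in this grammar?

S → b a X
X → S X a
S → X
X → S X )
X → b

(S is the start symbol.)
{ 'b' }

To compute FIRST(b S a), process the symbols left to right:
Symbol b is a terminal. Add 'b' and stop.
FIRST(b S a) = { 'b' }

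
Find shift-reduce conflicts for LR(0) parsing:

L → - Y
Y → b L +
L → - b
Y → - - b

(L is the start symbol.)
Yes — I5: [L → - b .] vs [L → . - Y]

A shift-reduce conflict occurs when an LR(0) state has both:
  - a complete (reduce) item [A → α .] (dot at the end), and
  - a shift item [B → β . c γ] (dot before a terminal).

Augment with L' → L and build the canonical LR(0) collection (I0 = CLOSURE({[L' → . L]}), then GOTO on every symbol after a dot until no new states appear). It has 10 states:
  I0: { [L → . - Y], [L → . - b], [L' → . L] }  — shift
  I1: { [L → - . Y], [L → - . b], [Y → . - - b], [Y → . b L +] }  — shift
  I2: { [L' → L .] }  — accept
  I3: { [Y → - . - b] }  — shift
  I4: { [L → - Y .] }  — reduce
  I5: { [L → - b .], [L → . - Y], [L → . - b], [Y → b . L +] }  — shift, reduce
  I6: { [Y → b L . +] }  — shift
  I7: { [Y → b L + .] }  — reduce
  I8: { [Y → - - . b] }  — shift
  I9: { [Y → - - b .] }  — reduce

I5 contains reduce item [L → - b .] and shift items [L → . - Y], [L → . - b] — shift-reduce conflict.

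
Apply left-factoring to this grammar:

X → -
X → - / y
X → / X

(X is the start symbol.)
Left-factoring transforms A → αβ₁ | αβ₂ into A → αA' and A' → β₁ | β₂
(α is the longest common prefix among the alternatives). Repeat until
no nonterminal has two alternatives with a common prefix.

Round 1: X has alternatives sharing prefix '-'. Introduce X': X → - X'
  Add: X' → ε
  Add: X' → / y

No remaining common prefixes — done.

Resulting grammar:
X → - X'
X' → ε
X' → / y
X → / X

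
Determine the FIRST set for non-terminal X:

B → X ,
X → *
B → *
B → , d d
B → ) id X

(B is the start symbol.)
{ '*' }

To compute FIRST(X), examine every production with X on the left-hand side, reading each right-hand side left to right until a non-nullable symbol is reached.

From X → *:
  - '*' is a terminal: add '*' and stop

Collecting: FIRST(X) = { '*' }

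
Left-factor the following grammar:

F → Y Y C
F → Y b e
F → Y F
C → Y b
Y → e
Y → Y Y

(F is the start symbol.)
Left-factoring transforms A → αβ₁ | αβ₂ into A → αA' and A' → β₁ | β₂
(α is the longest common prefix among the alternatives). Repeat until
no nonterminal has two alternatives with a common prefix.

Round 1: F has alternatives sharing prefix 'Y'. Introduce F': F → Y F'
  Add: F' → Y C
  Add: F' → b e
  Add: F' → F

No remaining common prefixes — done.

Resulting grammar:
F → Y F'
F' → Y C
F' → b e
F' → F
C → Y b
Y → e
Y → Y Y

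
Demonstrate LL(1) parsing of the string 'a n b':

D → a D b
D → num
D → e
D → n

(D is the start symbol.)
LL(1) parsing maintains a stack (initially the start symbol over $) and the input. At each step: if the stack top is a terminal, match it against the current input token; if it is a non-terminal N, replace it with the RHS of M[N, lookahead] (the unique production whose predict set contains the lookahead).

Stack is shown with the top on the left.

Stack    Input    Action
------------------------
D $      a n b $  output D → a D b
a D b $  a n b $  match 'a'
D b $    n b $    output D → n
n b $    n b $    match 'n'
b $      b $      match 'b'
$        $        accept

The string is accepted.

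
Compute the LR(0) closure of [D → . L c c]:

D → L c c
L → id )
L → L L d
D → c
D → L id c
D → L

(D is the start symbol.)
To compute CLOSURE, for each item [A → α.Bβ] where B is a non-terminal, add [B → .γ] for all productions B → γ; repeat for the newly added items until nothing changes.

Start with: [D → . L c c]
  [D → . L c c] has the dot before L: add [L → . id )], [L → . L L d]
No further items can be added.

CLOSURE = { [D → . L c c], [L → . L L d], [L → . id )] }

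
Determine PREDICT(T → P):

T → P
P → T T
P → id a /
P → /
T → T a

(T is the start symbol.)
PREDICT(T → P) = (FIRST(RHS) \ {ε}) ∪ (FOLLOW(T) if ε ∈ FIRST(RHS), i.e. RHS ⇒* ε)
FIRST(P) = { '/', 'id' }
FIRST(P) = { '/', 'id' }
ε ∉ FIRST(P), so FOLLOW(T) is not added.
PREDICT(T → P) = { '/', 'id' }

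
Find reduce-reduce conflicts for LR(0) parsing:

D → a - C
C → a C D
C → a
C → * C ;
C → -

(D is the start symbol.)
Augment with D' → D and build the canonical LR(0) collection (I0 = CLOSURE({[D' → . D]}), then GOTO on every symbol after a dot until no new states appear). It has 12 states:
  I0: { [D → . a - C], [D' → . D] }  — shift
  I1: { [D' → D .] }  — accept
  I2: { [D → a . - C] }  — shift
  I3: { [C → . * C ;], [C → . -], [C → . a C D], [C → . a], [D → a - . C] }  — shift
  I4: { [C → * . C ;], [C → . * C ;], [C → . -], [C → . a C D], [C → . a] }  — shift
  I5: { [C → - .] }  — reduce
  I6: { [D → a - C .] }  — reduce
  I7: { [C → . * C ;], [C → . -], [C → . a C D], [C → . a], [C → a . C D], [C → a .] }  — shift, reduce
  I8: { [C → a C . D], [D → . a - C] }  — shift
  I9: { [C → a C D .] }  — reduce
  I10: { [C → * C . ;] }  — shift
  I11: { [C → * C ; .] }  — reduce

No state contains more than one complete item.

Answer: No reduce-reduce conflicts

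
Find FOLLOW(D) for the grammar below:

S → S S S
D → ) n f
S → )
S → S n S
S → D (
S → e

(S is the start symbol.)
{ '(' }

In S → D (: D is followed by '(', add FIRST('(') \ {ε} = { '(' }

Taking the union: FOLLOW(D) = { '(' }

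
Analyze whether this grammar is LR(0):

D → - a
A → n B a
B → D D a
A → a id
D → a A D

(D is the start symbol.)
Yes, the grammar is LR(0)

A grammar is LR(0) if no state in the canonical LR(0) collection has:
  - both a shift item (dot before a terminal) and a complete item (shift-reduce conflict), or
  - two or more complete items (reduce-reduce conflict; the accept item [D' → D .] counts as a complete item here).

Augment with D' → D and build the canonical LR(0) collection (I0 = CLOSURE({[D' → . D]}), then GOTO on every symbol after a dot until no new states appear). It has 15 states:
  I0: { [D → . - a], [D → . a A D], [D' → . D] }  — shift
  I1: { [D → - . a] }  — shift
  I2: { [D' → D .] }  — accept
  I3: { [A → . a id], [A → . n B a], [D → a . A D] }  — shift
  I4: { [D → . - a], [D → . a A D], [D → a A . D] }  — shift
  I5: { [A → a . id] }  — shift
  I6: { [A → n . B a], [B → . D D a], [D → . - a], [D → . a A D] }  — shift
  I7: { [A → n B . a] }  — shift
  I8: { [B → D . D a], [D → . - a], [D → . a A D] }  — shift
  I9: { [B → D D . a] }  — shift
  I10: { [B → D D a .] }  — reduce
  I11: { [A → n B a .] }  — reduce
  I12: { [A → a id .] }  — reduce
  I13: { [D → a A D .] }  — reduce
  I14: { [D → - a .] }  — reduce

Every state is either a pure shift/goto state or contains exactly one complete item and nothing to shift — no conflicts. The grammar is LR(0).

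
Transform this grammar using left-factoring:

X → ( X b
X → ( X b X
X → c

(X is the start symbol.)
Left-factoring transforms A → αβ₁ | αβ₂ into A → αA' and A' → β₁ | β₂
(α is the longest common prefix among the alternatives). Repeat until
no nonterminal has two alternatives with a common prefix.

Round 1: X has alternatives sharing prefix '( X b'. Introduce X': X → ( X b X'
  Add: X' → ε
  Add: X' → X

No remaining common prefixes — done.

Resulting grammar:
X → ( X b X'
X' → ε
X' → X
X → c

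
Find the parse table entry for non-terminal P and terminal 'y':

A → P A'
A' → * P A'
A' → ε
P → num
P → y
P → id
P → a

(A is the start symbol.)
P → y

To find M[P, 'y'], we find productions for P where 'y' is in the predict set (PREDICT(N → α) = (FIRST(α) \ {ε}) ∪ (FOLLOW(N) if α ⇒* ε)).

P → num: PREDICT = { 'num' }
P → y: PREDICT = { 'y' }
  'y' is in predict set, so this production goes in M[P, 'y']
P → id: PREDICT = { 'id' }
P → a: PREDICT = { 'a' }

M[P, 'y'] = P → y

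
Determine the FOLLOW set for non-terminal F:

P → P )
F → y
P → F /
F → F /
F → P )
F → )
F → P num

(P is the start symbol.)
{ '/' }

In P → F /: F is followed by '/', add FIRST('/') \ {ε} = { '/' }
In F → F /: F is followed by '/', add FIRST('/') \ {ε} = { '/' }

Taking the union: FOLLOW(F) = { '/' }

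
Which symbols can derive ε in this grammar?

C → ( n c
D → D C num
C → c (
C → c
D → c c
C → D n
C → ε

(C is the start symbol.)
ε-productions: C → ε
So C is immediately nullable.
No further non-terminal can be added: every production for the remaining non-terminals contains a terminal or a non-nullable non-terminal.
Nullable = { 'C' }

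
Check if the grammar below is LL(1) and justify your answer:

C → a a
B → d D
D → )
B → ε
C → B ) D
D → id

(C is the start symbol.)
Yes, the grammar is LL(1).

A grammar is LL(1) if for each non-terminal N with multiple productions, the predict sets of those productions are pairwise disjoint, where PREDICT(N → α) = (FIRST(α) \ {ε}) ∪ (FOLLOW(N) if α ⇒* ε).

Relevant sets:
  FIRST(B) = { 'd', ε }
  FOLLOW(B) = { ')' }

For C:
  PREDICT(C → a a) = { 'a' }
  PREDICT(C → B ')' D) = { ')', 'd' }
For B:
  PREDICT(B → d D) = { 'd' }
  PREDICT(B → ε) = { ')' }
For D:
  PREDICT(D → ')') = { ')' }
  PREDICT(D → id) = { 'id' }

All predict sets are disjoint. The grammar IS LL(1).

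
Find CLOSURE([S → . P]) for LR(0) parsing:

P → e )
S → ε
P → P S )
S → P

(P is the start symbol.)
Start with: [S → . P]
  [S → . P] has the dot before P: add [P → . e )], [P → . P S )]
No further items can be added.

CLOSURE = { [P → . P S )], [P → . e )], [S → . P] }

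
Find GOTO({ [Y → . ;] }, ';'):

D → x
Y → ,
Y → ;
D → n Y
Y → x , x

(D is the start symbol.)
GOTO(I, ';') = CLOSURE({ [A → αX.β] : [A → α.Xβ] ∈ I, X = ';' })

Items with dot before ';', with the dot advanced:
  [Y → . ;] → [Y → ; .]
Closure adds nothing (no advanced item has the dot before a non-terminal).

GOTO = { [Y → ; .] }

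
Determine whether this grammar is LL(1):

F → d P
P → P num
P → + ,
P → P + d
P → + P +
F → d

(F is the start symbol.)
A grammar is LL(1) if for each non-terminal N with multiple productions, the predict sets of those productions are pairwise disjoint, where PREDICT(N → α) = (FIRST(α) \ {ε}) ∪ (FOLLOW(N) if α ⇒* ε).

Relevant sets:
  FIRST(P) = { '+' }

For F:
  PREDICT(F → d P) = { 'd' }
  PREDICT(F → d) = { 'd' }
For P:
  PREDICT(P → P num) = { '+' }
  PREDICT(P → '+' ',') = { '+' }
  PREDICT(P → P '+' d) = { '+' }
  PREDICT(P → '+' P '+') = { '+' }

Conflict found: Predict set conflict for F: { 'd' }
The grammar is NOT LL(1).

Answer: No. Predict set conflict for F: { 'd' }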